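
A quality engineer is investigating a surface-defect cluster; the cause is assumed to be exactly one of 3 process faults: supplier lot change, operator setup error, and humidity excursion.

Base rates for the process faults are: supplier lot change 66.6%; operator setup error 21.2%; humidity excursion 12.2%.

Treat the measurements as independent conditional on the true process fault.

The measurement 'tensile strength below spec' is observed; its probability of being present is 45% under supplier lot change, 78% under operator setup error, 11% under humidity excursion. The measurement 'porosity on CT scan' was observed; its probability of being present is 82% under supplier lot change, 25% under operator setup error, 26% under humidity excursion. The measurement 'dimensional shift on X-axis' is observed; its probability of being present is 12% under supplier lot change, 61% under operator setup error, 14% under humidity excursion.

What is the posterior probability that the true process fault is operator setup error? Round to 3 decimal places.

Multiply each prior by the joint likelihood of the measurement pattern:
  supplier lot change: 0.666 × 0.45 × 0.82 × 0.12 = 0.02949
  operator setup error: 0.212 × 0.78 × 0.25 × 0.61 = 0.025217
  humidity excursion: 0.122 × 0.11 × 0.26 × 0.14 = 0.00048849
The unnormalized weights sum to 0.055196.
P(operator setup error | evidence) = 0.025217 / 0.055196 ≈ 0.457.

0.457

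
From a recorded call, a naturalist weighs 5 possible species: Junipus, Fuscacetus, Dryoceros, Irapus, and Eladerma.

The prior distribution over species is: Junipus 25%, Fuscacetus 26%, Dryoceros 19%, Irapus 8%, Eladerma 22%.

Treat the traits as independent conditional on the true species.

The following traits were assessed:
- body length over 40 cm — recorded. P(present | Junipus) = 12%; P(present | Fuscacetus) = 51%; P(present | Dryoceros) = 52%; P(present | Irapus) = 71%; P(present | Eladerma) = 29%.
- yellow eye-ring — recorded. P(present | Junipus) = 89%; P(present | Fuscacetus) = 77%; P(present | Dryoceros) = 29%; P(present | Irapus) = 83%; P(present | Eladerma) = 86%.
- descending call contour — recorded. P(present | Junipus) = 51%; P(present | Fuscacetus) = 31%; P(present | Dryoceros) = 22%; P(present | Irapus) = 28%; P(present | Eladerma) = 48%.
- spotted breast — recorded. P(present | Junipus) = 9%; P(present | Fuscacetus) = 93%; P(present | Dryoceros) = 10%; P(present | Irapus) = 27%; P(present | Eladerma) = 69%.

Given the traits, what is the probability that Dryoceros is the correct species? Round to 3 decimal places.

0.012

Multiply each prior by the joint likelihood of the trait pattern:
  Junipus: 0.25 × 0.12 × 0.89 × 0.51 × 0.09 = 0.0012255
  Fuscacetus: 0.26 × 0.51 × 0.77 × 0.31 × 0.93 = 0.029436
  Dryoceros: 0.19 × 0.52 × 0.29 × 0.22 × 0.10 = 0.00063034
  Irapus: 0.08 × 0.71 × 0.83 × 0.28 × 0.27 = 0.0035641
  Eladerma: 0.22 × 0.29 × 0.86 × 0.48 × 0.69 = 0.018172
The unnormalized weights sum to 0.053028.
P(Dryoceros | evidence) = 0.00063034 / 0.053028 ≈ 0.012.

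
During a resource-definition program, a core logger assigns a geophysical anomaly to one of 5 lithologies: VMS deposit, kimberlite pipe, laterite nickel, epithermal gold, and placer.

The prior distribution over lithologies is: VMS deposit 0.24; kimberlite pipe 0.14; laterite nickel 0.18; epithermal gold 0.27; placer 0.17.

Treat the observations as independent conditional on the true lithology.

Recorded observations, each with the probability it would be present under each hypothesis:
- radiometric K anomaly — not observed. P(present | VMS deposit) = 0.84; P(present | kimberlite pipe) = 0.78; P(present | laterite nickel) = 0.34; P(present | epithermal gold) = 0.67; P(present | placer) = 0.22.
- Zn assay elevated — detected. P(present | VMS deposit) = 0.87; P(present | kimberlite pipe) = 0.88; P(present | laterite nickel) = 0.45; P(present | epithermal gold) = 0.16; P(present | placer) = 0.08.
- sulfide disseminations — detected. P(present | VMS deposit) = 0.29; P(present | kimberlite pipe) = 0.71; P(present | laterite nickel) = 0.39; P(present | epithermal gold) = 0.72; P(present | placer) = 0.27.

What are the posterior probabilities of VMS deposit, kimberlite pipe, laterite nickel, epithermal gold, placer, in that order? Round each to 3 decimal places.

0.154, 0.306, 0.331, 0.163, 0.046

By Bayes' rule with conditional independence, the unnormalized weight for each hypothesis is prior × ∏ likelihoods (using 1 − P(present | H) for each absent observation):
  VMS deposit: 0.24 × (1 − 0.84) × 0.87 × 0.29 = 0.0096883
  kimberlite pipe: 0.14 × (1 − 0.78) × 0.88 × 0.71 = 0.019244
  laterite nickel: 0.18 × (1 − 0.34) × 0.45 × 0.39 = 0.020849
  epithermal gold: 0.27 × (1 − 0.67) × 0.16 × 0.72 = 0.010264
  placer: 0.17 × (1 − 0.22) × 0.08 × 0.27 = 0.0028642
Normalizing constant Z = 0.0096883 + 0.019244 + 0.020849 + 0.010264 + 0.0028642 = 0.06291.
P(VMS deposit | evidence) = 0.0096883 / 0.06291 ≈ 0.154
P(kimberlite pipe | evidence) = 0.019244 / 0.06291 ≈ 0.306
P(laterite nickel | evidence) = 0.020849 / 0.06291 ≈ 0.331
P(epithermal gold | evidence) = 0.010264 / 0.06291 ≈ 0.163
P(placer | evidence) = 0.0028642 / 0.06291 ≈ 0.046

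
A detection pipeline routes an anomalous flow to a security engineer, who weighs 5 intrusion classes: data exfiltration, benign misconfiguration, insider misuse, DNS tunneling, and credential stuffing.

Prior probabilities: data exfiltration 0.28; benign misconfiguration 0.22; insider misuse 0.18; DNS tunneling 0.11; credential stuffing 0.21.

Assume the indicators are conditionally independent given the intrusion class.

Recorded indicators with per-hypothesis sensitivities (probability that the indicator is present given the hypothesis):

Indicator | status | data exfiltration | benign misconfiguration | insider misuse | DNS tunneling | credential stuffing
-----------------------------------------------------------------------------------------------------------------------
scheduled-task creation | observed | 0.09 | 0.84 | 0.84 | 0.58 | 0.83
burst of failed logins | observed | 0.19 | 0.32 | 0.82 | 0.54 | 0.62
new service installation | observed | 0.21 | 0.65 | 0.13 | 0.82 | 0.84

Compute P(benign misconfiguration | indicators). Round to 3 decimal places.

0.220

For each hypothesis, the unnormalized posterior weight is prior × product of the indicator likelihoods:
  data exfiltration: 0.28 × 0.09 × 0.19 × 0.21 = 0.0010055
  benign misconfiguration: 0.22 × 0.84 × 0.32 × 0.65 = 0.038438
  insider misuse: 0.18 × 0.84 × 0.82 × 0.13 = 0.016118
  DNS tunneling: 0.11 × 0.58 × 0.54 × 0.82 = 0.028251
  credential stuffing: 0.21 × 0.83 × 0.62 × 0.84 = 0.090775
Marginal likelihood of the evidence = 0.17459.
P(benign misconfiguration | evidence) = 0.038438 / 0.17459 ≈ 0.220.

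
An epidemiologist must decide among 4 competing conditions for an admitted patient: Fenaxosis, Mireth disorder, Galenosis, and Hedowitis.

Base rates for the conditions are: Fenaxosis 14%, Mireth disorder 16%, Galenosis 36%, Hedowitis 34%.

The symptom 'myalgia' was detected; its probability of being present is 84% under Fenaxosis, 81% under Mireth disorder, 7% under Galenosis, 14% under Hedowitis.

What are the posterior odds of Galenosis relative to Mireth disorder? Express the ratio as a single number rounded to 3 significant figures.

0.194

The normalizing constant cancels in an odds ratio, so compute prior × likelihood for the two hypotheses only:
  Galenosis: 0.36 × 0.07 = 0.0252
  Mireth disorder: 0.16 × 0.81 = 0.1296
Odds(Galenosis : Mireth disorder) = 0.0252 / 0.1296 ≈ 0.194.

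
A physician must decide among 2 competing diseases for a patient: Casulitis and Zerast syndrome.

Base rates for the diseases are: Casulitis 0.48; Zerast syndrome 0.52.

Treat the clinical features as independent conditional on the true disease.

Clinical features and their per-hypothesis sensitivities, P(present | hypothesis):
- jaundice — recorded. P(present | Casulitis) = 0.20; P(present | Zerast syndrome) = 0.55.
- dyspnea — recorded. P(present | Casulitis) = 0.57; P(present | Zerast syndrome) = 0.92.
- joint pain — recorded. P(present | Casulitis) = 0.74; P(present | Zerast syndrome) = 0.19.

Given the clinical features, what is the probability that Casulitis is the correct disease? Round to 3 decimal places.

0.448

For each hypothesis, the unnormalized posterior weight is prior × product of the clinical feature likelihoods:
  Casulitis: 0.48 × 0.20 × 0.57 × 0.74 = 0.040493
  Zerast syndrome: 0.52 × 0.55 × 0.92 × 0.19 = 0.049993
Marginal likelihood of the evidence = 0.090486.
P(Casulitis | evidence) = 0.040493 / 0.090486 ≈ 0.448.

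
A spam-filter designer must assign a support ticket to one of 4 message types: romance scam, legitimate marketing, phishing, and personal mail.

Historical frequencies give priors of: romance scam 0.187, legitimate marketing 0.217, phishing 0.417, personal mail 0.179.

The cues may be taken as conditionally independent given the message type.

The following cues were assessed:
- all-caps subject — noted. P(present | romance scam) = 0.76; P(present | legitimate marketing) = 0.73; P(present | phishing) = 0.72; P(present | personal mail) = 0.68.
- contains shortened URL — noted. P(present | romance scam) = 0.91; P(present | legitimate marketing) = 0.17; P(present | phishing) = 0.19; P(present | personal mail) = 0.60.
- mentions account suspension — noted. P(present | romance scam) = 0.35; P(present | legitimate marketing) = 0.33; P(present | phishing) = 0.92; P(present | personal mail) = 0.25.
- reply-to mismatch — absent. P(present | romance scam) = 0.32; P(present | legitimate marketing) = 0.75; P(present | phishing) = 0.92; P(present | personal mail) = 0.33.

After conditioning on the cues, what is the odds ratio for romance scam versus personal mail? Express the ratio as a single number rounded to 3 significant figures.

2.52

The normalizing constant cancels in an odds ratio, so compute prior × likelihood for the two hypotheses only (using 1 − P(present | H) for each absent cue):
  romance scam: 0.187 × 0.76 × 0.91 × 0.35 × (1 − 0.32) = 0.03078
  personal mail: 0.179 × 0.68 × 0.60 × 0.25 × (1 − 0.33) = 0.012233
Odds(romance scam : personal mail) = 0.03078 / 0.012233 ≈ 2.52.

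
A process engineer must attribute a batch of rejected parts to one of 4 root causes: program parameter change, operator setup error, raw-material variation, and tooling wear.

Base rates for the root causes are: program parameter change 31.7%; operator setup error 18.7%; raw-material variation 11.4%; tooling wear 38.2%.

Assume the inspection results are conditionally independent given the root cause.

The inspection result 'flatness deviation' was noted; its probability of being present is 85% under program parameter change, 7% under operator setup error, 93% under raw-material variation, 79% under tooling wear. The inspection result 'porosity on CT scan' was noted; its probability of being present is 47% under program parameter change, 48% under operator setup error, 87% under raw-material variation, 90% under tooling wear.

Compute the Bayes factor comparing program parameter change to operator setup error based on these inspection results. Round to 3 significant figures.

Joint likelihood of the inspection result pattern under each hypothesis:
  program parameter change: 0.85 × 0.47 = 0.3995
  operator setup error: 0.07 × 0.48 = 0.0336
Bayes factor = 0.3995 / 0.0336 ≈ 11.9

11.9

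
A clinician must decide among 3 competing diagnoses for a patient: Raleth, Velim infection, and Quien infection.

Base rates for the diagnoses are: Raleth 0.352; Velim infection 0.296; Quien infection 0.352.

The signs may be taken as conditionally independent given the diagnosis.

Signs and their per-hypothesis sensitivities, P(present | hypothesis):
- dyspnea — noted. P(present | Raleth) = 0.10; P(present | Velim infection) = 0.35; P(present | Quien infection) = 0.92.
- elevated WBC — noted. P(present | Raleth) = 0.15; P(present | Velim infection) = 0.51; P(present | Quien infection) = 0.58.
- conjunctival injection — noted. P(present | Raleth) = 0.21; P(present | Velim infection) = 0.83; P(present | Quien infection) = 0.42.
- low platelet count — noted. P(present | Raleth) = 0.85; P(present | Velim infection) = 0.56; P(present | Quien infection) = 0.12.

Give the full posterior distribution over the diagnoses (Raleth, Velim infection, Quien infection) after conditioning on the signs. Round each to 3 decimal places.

0.027, 0.702, 0.271

Multiply each prior by the joint likelihood of the sign pattern:
  Raleth: 0.352 × 0.10 × 0.15 × 0.21 × 0.85 = 0.00094248
  Velim infection: 0.296 × 0.35 × 0.51 × 0.83 × 0.56 = 0.024558
  Quien infection: 0.352 × 0.92 × 0.58 × 0.42 × 0.12 = 0.0094665
The unnormalized weights sum to 0.034967.
P(Raleth | evidence) = 0.00094248 / 0.034967 ≈ 0.027
P(Velim infection | evidence) = 0.024558 / 0.034967 ≈ 0.702
P(Quien infection | evidence) = 0.0094665 / 0.034967 ≈ 0.271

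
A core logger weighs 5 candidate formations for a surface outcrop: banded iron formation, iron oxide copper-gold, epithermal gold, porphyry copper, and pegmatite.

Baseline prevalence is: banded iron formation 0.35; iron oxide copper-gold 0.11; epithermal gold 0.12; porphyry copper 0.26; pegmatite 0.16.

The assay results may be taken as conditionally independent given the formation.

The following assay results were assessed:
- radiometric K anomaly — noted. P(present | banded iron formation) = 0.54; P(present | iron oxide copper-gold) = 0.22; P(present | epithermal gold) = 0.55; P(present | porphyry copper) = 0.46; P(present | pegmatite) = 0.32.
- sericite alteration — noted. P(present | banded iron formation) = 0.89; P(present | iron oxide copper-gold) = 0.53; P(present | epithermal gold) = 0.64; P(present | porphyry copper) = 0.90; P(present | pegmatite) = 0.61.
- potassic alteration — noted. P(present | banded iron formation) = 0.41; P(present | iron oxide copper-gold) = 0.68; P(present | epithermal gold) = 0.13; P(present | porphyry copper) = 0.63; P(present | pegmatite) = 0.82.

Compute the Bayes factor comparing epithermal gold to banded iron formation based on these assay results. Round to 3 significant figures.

Take the product of per-assay result likelihoods under each hypothesis, then divide.
  epithermal gold: 0.55 × 0.64 × 0.13 = 0.04576
  banded iron formation: 0.54 × 0.89 × 0.41 = 0.19705
Bayes factor = 0.04576 / 0.19705 ≈ 0.232

0.232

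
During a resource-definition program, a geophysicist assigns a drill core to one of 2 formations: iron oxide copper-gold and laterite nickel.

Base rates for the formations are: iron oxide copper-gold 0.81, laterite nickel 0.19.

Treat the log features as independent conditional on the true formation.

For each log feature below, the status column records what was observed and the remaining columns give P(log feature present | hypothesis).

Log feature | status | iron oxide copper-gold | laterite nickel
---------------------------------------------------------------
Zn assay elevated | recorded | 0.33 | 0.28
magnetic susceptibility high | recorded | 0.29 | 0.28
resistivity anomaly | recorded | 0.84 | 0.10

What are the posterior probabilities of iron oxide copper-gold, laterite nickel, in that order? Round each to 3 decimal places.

For each hypothesis, the unnormalized posterior weight is prior × product of the log feature likelihoods:
  iron oxide copper-gold: 0.81 × 0.33 × 0.29 × 0.84 = 0.065114
  laterite nickel: 0.19 × 0.28 × 0.28 × 0.10 = 0.0014896
Marginal likelihood of the evidence = 0.066604.
P(iron oxide copper-gold | evidence) = 0.065114 / 0.066604 ≈ 0.978
P(laterite nickel | evidence) = 0.0014896 / 0.066604 ≈ 0.022

0.978, 0.022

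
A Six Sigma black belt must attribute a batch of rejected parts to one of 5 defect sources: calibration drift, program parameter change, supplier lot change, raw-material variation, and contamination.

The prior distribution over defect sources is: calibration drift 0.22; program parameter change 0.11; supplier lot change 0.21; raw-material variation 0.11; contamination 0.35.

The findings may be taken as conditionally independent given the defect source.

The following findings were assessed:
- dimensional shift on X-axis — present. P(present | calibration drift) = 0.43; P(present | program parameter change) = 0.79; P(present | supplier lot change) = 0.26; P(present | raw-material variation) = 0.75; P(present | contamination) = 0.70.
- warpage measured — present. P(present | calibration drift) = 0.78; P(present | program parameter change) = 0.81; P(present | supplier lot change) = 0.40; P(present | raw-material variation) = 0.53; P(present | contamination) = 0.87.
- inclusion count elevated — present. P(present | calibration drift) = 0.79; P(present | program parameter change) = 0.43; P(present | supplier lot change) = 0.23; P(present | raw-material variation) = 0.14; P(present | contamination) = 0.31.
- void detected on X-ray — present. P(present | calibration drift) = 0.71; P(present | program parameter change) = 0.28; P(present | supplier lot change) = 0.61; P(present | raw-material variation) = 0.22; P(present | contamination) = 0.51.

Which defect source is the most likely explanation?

calibration drift

For each hypothesis, the unnormalized posterior weight is prior × product of the finding likelihoods:
  calibration drift: 0.22 × 0.43 × 0.78 × 0.79 × 0.71 = 0.041388
  program parameter change: 0.11 × 0.79 × 0.81 × 0.43 × 0.28 = 0.0084748
  supplier lot change: 0.21 × 0.26 × 0.40 × 0.23 × 0.61 = 0.0030642
  raw-material variation: 0.11 × 0.75 × 0.53 × 0.14 × 0.22 = 0.0013467
  contamination: 0.35 × 0.70 × 0.87 × 0.31 × 0.51 = 0.033699
Normalizing constant Z = 0.041388 + 0.0084748 + 0.0030642 + 0.0013467 + 0.033699 = 0.087972.
P(calibration drift | evidence) ≈ 0.041388 / 0.087972 ≈ 0.470
P(program parameter change | evidence) ≈ 0.0084748 / 0.087972 ≈ 0.096
P(supplier lot change | evidence) ≈ 0.0030642 / 0.087972 ≈ 0.035
P(raw-material variation | evidence) ≈ 0.0013467 / 0.087972 ≈ 0.015
P(contamination | evidence) ≈ 0.033699 / 0.087972 ≈ 0.383
The largest is 0.470, so calibration drift is most probable.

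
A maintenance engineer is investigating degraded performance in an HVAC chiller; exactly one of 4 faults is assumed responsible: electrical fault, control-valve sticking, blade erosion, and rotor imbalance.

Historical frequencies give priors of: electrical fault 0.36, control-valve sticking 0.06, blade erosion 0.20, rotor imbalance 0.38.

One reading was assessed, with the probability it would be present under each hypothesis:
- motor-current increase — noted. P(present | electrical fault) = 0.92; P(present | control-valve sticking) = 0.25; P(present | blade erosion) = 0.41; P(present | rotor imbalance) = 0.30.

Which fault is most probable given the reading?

electrical fault

By Bayes' rule, the unnormalized weight for each hypothesis is prior × likelihood:
  electrical fault: 0.36 × 0.92 = 0.3312
  control-valve sticking: 0.06 × 0.25 = 0.015
  blade erosion: 0.20 × 0.41 = 0.082
  rotor imbalance: 0.38 × 0.30 = 0.114
Normalizing constant Z = 0.3312 + 0.015 + 0.082 + 0.114 = 0.5422.
P(electrical fault | evidence) ≈ 0.3312 / 0.5422 ≈ 0.611
P(control-valve sticking | evidence) ≈ 0.015 / 0.5422 ≈ 0.028
P(blade erosion | evidence) ≈ 0.082 / 0.5422 ≈ 0.151
P(rotor imbalance | evidence) ≈ 0.114 / 0.5422 ≈ 0.210
The largest is 0.611, so electrical fault is most probable.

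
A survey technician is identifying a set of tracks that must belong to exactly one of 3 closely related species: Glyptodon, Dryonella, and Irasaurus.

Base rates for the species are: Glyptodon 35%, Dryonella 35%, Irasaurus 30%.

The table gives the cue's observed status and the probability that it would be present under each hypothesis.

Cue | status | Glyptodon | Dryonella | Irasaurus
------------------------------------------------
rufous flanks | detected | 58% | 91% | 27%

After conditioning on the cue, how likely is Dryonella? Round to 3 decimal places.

0.529

By Bayes' rule, the unnormalized weight for each hypothesis is prior × likelihood:
  Glyptodon: 0.35 × 0.58 = 0.203
  Dryonella: 0.35 × 0.91 = 0.3185
  Irasaurus: 0.30 × 0.27 = 0.081
Normalizing constant Z = 0.203 + 0.3185 + 0.081 = 0.6025.
P(Dryonella | evidence) = 0.3185 / 0.6025 ≈ 0.529.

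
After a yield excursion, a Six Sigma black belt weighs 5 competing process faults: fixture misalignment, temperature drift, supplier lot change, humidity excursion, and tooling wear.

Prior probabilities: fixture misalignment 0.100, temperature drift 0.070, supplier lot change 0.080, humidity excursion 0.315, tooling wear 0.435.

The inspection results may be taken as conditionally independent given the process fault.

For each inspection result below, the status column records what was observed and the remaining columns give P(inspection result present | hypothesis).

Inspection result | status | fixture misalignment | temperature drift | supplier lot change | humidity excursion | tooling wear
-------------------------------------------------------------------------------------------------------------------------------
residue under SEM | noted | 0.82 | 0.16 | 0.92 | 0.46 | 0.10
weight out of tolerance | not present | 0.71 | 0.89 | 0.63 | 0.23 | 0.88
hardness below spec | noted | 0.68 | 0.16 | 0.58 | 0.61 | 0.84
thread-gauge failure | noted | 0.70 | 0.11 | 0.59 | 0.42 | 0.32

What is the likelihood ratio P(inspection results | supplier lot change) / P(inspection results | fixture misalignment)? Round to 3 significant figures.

1.03

Joint likelihood of the inspection result pattern under each hypothesis (using 1 − P(present | H) for each absent inspection result):
  supplier lot change: 0.92 × (1 − 0.63) × 0.58 × 0.59 = 0.11648
  fixture misalignment: 0.82 × (1 − 0.71) × 0.68 × 0.70 = 0.11319
Bayes factor = 0.11648 / 0.11319 ≈ 1.03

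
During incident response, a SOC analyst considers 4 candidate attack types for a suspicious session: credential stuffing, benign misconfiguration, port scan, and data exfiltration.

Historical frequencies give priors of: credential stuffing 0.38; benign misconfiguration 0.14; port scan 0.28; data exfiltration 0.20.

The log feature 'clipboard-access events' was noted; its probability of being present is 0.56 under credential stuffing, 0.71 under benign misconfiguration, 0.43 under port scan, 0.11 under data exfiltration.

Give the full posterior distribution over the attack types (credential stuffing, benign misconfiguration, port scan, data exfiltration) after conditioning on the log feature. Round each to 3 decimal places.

0.468, 0.219, 0.265, 0.048

By Bayes' rule, the unnormalized weight for each hypothesis is prior × likelihood:
  credential stuffing: 0.38 × 0.56 = 0.2128
  benign misconfiguration: 0.14 × 0.71 = 0.0994
  port scan: 0.28 × 0.43 = 0.1204
  data exfiltration: 0.20 × 0.11 = 0.022
Marginal likelihood of the evidence = 0.4546.
P(credential stuffing | evidence) = 0.2128 / 0.4546 ≈ 0.468
P(benign misconfiguration | evidence) = 0.0994 / 0.4546 ≈ 0.219
P(port scan | evidence) = 0.1204 / 0.4546 ≈ 0.265
P(data exfiltration | evidence) = 0.022 / 0.4546 ≈ 0.048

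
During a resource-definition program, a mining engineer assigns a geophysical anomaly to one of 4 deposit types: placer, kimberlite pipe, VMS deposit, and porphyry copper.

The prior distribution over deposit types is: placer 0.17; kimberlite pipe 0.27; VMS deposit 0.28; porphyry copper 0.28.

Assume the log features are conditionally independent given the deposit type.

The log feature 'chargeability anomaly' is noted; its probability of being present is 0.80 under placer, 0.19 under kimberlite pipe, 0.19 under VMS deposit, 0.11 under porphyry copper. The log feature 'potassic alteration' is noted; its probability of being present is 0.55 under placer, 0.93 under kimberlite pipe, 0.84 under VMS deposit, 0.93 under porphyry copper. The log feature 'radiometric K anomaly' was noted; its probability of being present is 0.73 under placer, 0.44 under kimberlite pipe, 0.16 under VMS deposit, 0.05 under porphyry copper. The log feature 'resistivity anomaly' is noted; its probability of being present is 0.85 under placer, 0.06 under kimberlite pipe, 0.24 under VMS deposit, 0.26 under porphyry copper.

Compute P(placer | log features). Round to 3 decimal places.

0.933

By Bayes' rule with conditional independence, the unnormalized weight for each hypothesis is prior × ∏ likelihoods:
  placer: 0.17 × 0.80 × 0.55 × 0.73 × 0.85 = 0.046413
  kimberlite pipe: 0.27 × 0.19 × 0.93 × 0.44 × 0.06 = 0.0012595
  VMS deposit: 0.28 × 0.19 × 0.84 × 0.16 × 0.24 = 0.001716
  porphyry copper: 0.28 × 0.11 × 0.93 × 0.05 × 0.26 = 0.00037237
Normalizing constant Z = 0.046413 + 0.0012595 + 0.001716 + 0.00037237 = 0.049761.
P(placer | evidence) = 0.046413 / 0.049761 ≈ 0.933.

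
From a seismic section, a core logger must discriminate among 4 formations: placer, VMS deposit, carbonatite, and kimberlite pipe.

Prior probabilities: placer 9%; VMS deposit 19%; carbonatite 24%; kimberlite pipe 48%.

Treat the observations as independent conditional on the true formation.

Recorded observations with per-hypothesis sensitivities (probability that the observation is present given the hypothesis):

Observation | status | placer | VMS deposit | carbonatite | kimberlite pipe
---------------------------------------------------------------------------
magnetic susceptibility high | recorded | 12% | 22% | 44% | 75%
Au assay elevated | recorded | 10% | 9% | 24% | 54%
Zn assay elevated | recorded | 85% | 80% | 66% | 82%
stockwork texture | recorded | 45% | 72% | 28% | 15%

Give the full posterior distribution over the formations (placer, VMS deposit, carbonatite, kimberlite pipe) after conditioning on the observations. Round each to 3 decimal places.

Multiply each prior by the joint likelihood of the evidence pattern:
  placer: 0.09 × 0.12 × 0.10 × 0.85 × 0.45 = 0.0004131
  VMS deposit: 0.19 × 0.22 × 0.09 × 0.80 × 0.72 = 0.0021669
  carbonatite: 0.24 × 0.44 × 0.24 × 0.66 × 0.28 = 0.0046836
  kimberlite pipe: 0.48 × 0.75 × 0.54 × 0.82 × 0.15 = 0.023911
The unnormalized weights sum to 0.031175.
P(placer | evidence) = 0.0004131 / 0.031175 ≈ 0.013
P(VMS deposit | evidence) = 0.0021669 / 0.031175 ≈ 0.070
P(carbonatite | evidence) = 0.0046836 / 0.031175 ≈ 0.150
P(kimberlite pipe | evidence) = 0.023911 / 0.031175 ≈ 0.767

0.013, 0.070, 0.150, 0.767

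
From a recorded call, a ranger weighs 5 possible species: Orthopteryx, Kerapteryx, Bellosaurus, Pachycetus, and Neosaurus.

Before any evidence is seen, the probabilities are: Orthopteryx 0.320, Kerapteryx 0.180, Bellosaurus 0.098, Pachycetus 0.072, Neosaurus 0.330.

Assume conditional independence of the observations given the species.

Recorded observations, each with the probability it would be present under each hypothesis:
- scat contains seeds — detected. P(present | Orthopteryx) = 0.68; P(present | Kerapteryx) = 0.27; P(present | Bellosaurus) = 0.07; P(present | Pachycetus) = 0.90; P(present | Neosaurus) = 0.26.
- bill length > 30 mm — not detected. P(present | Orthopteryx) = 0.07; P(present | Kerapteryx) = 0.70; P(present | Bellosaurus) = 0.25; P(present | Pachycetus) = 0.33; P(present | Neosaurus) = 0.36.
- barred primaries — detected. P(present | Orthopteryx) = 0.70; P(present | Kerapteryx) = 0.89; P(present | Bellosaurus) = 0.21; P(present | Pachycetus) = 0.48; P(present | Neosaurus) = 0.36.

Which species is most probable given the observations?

Orthopteryx

For each hypothesis, the unnormalized posterior weight is prior × product of the observation likelihoods (using 1 − P(present | H) for each absent observation):
  Orthopteryx: 0.320 × 0.68 × (1 − 0.07) × 0.70 = 0.14166
  Kerapteryx: 0.180 × 0.27 × (1 − 0.70) × 0.89 = 0.012976
  Bellosaurus: 0.098 × 0.07 × (1 − 0.25) × 0.21 = 0.0010804
  Pachycetus: 0.072 × 0.90 × (1 − 0.33) × 0.48 = 0.02084
  Neosaurus: 0.330 × 0.26 × (1 − 0.36) × 0.36 = 0.019768
Marginal likelihood of the evidence = 0.19632.
P(Orthopteryx | evidence) ≈ 0.14166 / 0.19632 ≈ 0.722
P(Kerapteryx | evidence) ≈ 0.012976 / 0.19632 ≈ 0.066
P(Bellosaurus | evidence) ≈ 0.0010804 / 0.19632 ≈ 0.006
P(Pachycetus | evidence) ≈ 0.02084 / 0.19632 ≈ 0.106
P(Neosaurus | evidence) ≈ 0.019768 / 0.19632 ≈ 0.101
The largest is 0.722, so Orthopteryx is most probable.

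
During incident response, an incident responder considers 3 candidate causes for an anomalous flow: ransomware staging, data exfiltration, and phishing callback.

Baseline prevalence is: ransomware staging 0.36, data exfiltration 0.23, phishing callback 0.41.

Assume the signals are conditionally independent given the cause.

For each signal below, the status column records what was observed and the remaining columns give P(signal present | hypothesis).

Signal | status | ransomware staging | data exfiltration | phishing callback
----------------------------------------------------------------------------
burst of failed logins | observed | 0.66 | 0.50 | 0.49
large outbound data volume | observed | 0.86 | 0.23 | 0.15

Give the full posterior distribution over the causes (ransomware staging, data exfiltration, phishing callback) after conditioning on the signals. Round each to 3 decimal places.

0.783, 0.101, 0.115

By Bayes' rule with conditional independence, the unnormalized weight for each hypothesis is prior × ∏ likelihoods:
  ransomware staging: 0.36 × 0.66 × 0.86 = 0.20434
  data exfiltration: 0.23 × 0.50 × 0.23 = 0.02645
  phishing callback: 0.41 × 0.49 × 0.15 = 0.030135
The unnormalized weights sum to 0.26092.
P(ransomware staging | evidence) = 0.20434 / 0.26092 ≈ 0.783
P(data exfiltration | evidence) = 0.02645 / 0.26092 ≈ 0.101
P(phishing callback | evidence) = 0.030135 / 0.26092 ≈ 0.115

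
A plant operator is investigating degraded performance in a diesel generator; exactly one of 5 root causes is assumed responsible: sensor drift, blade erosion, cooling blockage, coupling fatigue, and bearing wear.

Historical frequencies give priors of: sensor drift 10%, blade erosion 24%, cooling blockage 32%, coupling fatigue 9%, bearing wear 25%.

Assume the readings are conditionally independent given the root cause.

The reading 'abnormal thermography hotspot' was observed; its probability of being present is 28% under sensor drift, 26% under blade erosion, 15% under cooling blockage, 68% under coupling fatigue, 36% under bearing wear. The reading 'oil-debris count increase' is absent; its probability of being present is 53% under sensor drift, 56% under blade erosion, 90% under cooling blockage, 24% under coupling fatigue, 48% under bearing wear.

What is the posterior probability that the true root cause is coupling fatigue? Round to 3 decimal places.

Multiply each prior by the joint likelihood of the reading pattern (using 1 − P(present | H) for each absent reading):
  sensor drift: 0.10 × 0.28 × (1 − 0.53) = 0.01316
  blade erosion: 0.24 × 0.26 × (1 − 0.56) = 0.027456
  cooling blockage: 0.32 × 0.15 × (1 − 0.90) = 0.0048
  coupling fatigue: 0.09 × 0.68 × (1 − 0.24) = 0.046512
  bearing wear: 0.25 × 0.36 × (1 − 0.48) = 0.0468
The unnormalized weights sum to 0.13873.
P(coupling fatigue | evidence) = 0.046512 / 0.13873 ≈ 0.335.

0.335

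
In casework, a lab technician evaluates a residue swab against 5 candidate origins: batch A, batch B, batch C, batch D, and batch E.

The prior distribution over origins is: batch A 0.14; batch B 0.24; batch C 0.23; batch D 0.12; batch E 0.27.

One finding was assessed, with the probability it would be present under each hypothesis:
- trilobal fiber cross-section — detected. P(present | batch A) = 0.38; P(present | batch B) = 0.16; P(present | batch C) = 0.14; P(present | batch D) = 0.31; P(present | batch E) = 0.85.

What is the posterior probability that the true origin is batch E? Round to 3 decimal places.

For each hypothesis, the unnormalized posterior weight is prior × likelihood:
  batch A: 0.14 × 0.38 = 0.0532
  batch B: 0.24 × 0.16 = 0.0384
  batch C: 0.23 × 0.14 = 0.0322
  batch D: 0.12 × 0.31 = 0.0372
  batch E: 0.27 × 0.85 = 0.2295
The unnormalized weights sum to 0.3905.
P(batch E | evidence) = 0.2295 / 0.3905 ≈ 0.588.

0.588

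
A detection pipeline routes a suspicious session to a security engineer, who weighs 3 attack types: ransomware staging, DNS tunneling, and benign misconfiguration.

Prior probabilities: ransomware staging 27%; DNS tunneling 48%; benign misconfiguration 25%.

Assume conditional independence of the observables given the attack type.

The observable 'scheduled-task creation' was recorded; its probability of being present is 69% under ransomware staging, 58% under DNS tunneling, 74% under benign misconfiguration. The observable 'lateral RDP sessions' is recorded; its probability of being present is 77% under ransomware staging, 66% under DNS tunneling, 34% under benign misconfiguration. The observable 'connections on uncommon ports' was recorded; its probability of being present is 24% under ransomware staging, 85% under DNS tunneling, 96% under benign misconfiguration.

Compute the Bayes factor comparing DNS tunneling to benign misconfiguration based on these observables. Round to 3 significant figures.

1.35

Take the product of per-observable likelihoods under each hypothesis, then divide.
  DNS tunneling: 0.58 × 0.66 × 0.85 = 0.32538
  benign misconfiguration: 0.74 × 0.34 × 0.96 = 0.24154
Bayes factor = 0.32538 / 0.24154 ≈ 1.35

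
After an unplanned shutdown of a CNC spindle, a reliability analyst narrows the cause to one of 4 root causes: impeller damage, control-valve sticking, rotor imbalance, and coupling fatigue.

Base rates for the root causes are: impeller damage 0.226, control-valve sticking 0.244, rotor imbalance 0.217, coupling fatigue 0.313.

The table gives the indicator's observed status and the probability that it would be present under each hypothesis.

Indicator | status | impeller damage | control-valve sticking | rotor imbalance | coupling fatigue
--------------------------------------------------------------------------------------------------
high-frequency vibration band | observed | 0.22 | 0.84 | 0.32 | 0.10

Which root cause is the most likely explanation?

control-valve sticking

By Bayes' rule, the unnormalized weight for each hypothesis is prior × likelihood:
  impeller damage: 0.226 × 0.22 = 0.04972
  control-valve sticking: 0.244 × 0.84 = 0.20496
  rotor imbalance: 0.217 × 0.32 = 0.06944
  coupling fatigue: 0.313 × 0.10 = 0.0313
Normalizing constant Z = 0.04972 + 0.20496 + 0.06944 + 0.0313 = 0.35542.
P(impeller damage | evidence) ≈ 0.04972 / 0.35542 ≈ 0.140
P(control-valve sticking | evidence) ≈ 0.20496 / 0.35542 ≈ 0.577
P(rotor imbalance | evidence) ≈ 0.06944 / 0.35542 ≈ 0.195
P(coupling fatigue | evidence) ≈ 0.0313 / 0.35542 ≈ 0.088
The largest is 0.577, so control-valve sticking is most probable.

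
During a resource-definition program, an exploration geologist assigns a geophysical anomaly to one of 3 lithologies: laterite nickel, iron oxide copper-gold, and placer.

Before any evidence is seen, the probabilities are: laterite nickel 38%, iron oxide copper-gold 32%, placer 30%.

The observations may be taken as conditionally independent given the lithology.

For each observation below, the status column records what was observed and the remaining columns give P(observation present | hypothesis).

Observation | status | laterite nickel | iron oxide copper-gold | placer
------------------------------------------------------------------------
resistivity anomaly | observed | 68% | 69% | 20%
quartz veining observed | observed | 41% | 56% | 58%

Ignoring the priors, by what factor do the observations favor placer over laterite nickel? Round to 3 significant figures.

0.416

Take the product of per-observation likelihoods under each hypothesis, then divide.
  placer: 0.20 × 0.58 = 0.116
  laterite nickel: 0.68 × 0.41 = 0.2788
Bayes factor = 0.116 / 0.2788 ≈ 0.416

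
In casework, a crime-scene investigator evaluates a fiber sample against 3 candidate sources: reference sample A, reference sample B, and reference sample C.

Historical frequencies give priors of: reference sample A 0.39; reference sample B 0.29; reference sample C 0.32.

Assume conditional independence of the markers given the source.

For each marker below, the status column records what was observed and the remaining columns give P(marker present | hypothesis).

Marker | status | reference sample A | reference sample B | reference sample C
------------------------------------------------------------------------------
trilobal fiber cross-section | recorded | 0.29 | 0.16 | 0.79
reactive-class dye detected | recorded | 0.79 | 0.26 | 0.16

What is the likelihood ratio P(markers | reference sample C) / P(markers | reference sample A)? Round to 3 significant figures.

The Bayes factor is the ratio of the joint likelihoods of the marker pattern under the two hypotheses.
  reference sample C: 0.79 × 0.16 = 0.1264
  reference sample A: 0.29 × 0.79 = 0.2291
Bayes factor = 0.1264 / 0.2291 ≈ 0.552

0.552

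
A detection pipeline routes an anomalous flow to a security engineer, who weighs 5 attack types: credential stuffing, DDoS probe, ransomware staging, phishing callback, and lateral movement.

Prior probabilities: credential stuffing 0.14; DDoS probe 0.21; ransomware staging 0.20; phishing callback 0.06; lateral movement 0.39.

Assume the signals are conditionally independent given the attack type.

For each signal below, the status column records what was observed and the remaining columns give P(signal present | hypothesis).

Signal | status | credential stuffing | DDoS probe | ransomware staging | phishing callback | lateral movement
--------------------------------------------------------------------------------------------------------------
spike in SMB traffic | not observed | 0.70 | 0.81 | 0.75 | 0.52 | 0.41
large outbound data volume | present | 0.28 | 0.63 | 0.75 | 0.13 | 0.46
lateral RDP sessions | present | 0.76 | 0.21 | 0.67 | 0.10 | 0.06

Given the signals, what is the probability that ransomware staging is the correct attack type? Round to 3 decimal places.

By Bayes' rule with conditional independence, the unnormalized weight for each hypothesis is prior × ∏ likelihoods (using 1 − P(present | H) for each absent signal):
  credential stuffing: 0.14 × (1 − 0.70) × 0.28 × 0.76 = 0.0089376
  DDoS probe: 0.21 × (1 − 0.81) × 0.63 × 0.21 = 0.0052788
  ransomware staging: 0.20 × (1 − 0.75) × 0.75 × 0.67 = 0.025125
  phishing callback: 0.06 × (1 − 0.52) × 0.13 × 0.10 = 0.0003744
  lateral movement: 0.39 × (1 − 0.41) × 0.46 × 0.06 = 0.0063508
The unnormalized weights sum to 0.046067.
P(ransomware staging | evidence) = 0.025125 / 0.046067 ≈ 0.545.

0.545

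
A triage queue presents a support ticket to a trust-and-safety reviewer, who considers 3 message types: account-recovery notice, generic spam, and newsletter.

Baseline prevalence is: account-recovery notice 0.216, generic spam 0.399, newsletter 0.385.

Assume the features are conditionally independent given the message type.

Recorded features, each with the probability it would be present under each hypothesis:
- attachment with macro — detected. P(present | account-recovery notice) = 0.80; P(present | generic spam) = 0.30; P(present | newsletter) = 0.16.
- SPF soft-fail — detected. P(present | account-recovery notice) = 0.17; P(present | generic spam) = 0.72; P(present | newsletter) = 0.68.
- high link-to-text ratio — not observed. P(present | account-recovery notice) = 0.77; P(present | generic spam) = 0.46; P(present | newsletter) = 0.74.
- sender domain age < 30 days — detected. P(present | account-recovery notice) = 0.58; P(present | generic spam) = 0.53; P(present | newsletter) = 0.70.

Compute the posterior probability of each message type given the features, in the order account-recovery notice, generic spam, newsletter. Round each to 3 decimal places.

0.108, 0.681, 0.211

Multiply each prior by the joint likelihood of the feature pattern (using 1 − P(present | H) for each absent feature):
  account-recovery notice: 0.216 × 0.80 × 0.17 × (1 − 0.77) × 0.58 = 0.0039188
  generic spam: 0.399 × 0.30 × 0.72 × (1 − 0.46) × 0.53 = 0.024666
  newsletter: 0.385 × 0.16 × 0.68 × (1 − 0.74) × 0.70 = 0.0076236
Normalizing constant Z = 0.0039188 + 0.024666 + 0.0076236 = 0.036208.
P(account-recovery notice | evidence) = 0.0039188 / 0.036208 ≈ 0.108
P(generic spam | evidence) = 0.024666 / 0.036208 ≈ 0.681
P(newsletter | evidence) = 0.0076236 / 0.036208 ≈ 0.211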